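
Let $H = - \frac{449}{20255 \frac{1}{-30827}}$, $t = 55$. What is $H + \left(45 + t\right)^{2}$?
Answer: $\frac{216391323}{20255} \approx 10683.0$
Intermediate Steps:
$H = \frac{13841323}{20255}$ ($H = - \frac{449}{20255 \left(- \frac{1}{30827}\right)} = - \frac{449}{- \frac{20255}{30827}} = \left(-449\right) \left(- \frac{30827}{20255}\right) = \frac{13841323}{20255} \approx 683.35$)
$H + \left(45 + t\right)^{2} = \frac{13841323}{20255} + \left(45 + 55\right)^{2} = \frac{13841323}{20255} + 100^{2} = \frac{13841323}{20255} + 10000 = \frac{216391323}{20255}$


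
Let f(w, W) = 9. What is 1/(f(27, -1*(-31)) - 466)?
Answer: -1/457 ≈ -0.0021882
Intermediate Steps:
1/(f(27, -1*(-31)) - 466) = 1/(9 - 466) = 1/(-457) = -1/457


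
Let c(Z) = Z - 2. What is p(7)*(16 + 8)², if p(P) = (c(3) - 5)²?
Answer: 9216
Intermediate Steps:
c(Z) = -2 + Z
p(P) = 16 (p(P) = ((-2 + 3) - 5)² = (1 - 5)² = (-4)² = 16)
p(7)*(16 + 8)² = 16*(16 + 8)² = 16*24² = 16*576 = 9216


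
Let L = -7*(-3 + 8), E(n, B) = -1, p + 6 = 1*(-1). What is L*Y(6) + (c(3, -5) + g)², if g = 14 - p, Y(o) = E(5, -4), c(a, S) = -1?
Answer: 435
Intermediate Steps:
p = -7 (p = -6 + 1*(-1) = -6 - 1 = -7)
Y(o) = -1
L = -35 (L = -7*5 = -35)
g = 21 (g = 14 - 1*(-7) = 14 + 7 = 21)
L*Y(6) + (c(3, -5) + g)² = -35*(-1) + (-1 + 21)² = 35 + 20² = 35 + 400 = 435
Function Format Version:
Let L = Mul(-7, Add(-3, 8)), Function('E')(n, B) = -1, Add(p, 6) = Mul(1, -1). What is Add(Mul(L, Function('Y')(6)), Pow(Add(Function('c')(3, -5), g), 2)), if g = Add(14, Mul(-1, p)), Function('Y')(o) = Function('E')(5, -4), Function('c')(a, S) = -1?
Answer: 435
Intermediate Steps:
p = -7 (p = Add(-6, Mul(1, -1)) = Add(-6, -1) = -7)
Function('Y')(o) = -1
L = -35 (L = Mul(-7, 5) = -35)
g = 21 (g = Add(14, Mul(-1, -7)) = Add(14, 7) = 21)
Add(Mul(L, Function('Y')(6)), Pow(Add(Function('c')(3, -5), g), 2)) = Add(Mul(-35, -1), Pow(Add(-1, 21), 2)) = Add(35, Pow(20, 2)) = Add(35, 400) = 435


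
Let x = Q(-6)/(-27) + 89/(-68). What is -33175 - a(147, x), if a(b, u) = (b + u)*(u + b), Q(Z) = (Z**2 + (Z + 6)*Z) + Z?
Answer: -20254738489/374544 ≈ -54078.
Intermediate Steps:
Q(Z) = Z + Z**2 + Z*(6 + Z) (Q(Z) = (Z**2 + (6 + Z)*Z) + Z = (Z**2 + Z*(6 + Z)) + Z = Z + Z**2 + Z*(6 + Z))
x = -1481/612 (x = -6*(7 + 2*(-6))/(-27) + 89/(-68) = -6*(7 - 12)*(-1/27) + 89*(-1/68) = -6*(-5)*(-1/27) - 89/68 = 30*(-1/27) - 89/68 = -10/9 - 89/68 = -1481/612 ≈ -2.4199)
a(b, u) = (b + u)**2 (a(b, u) = (b + u)*(b + u) = (b + u)**2)
-33175 - a(147, x) = -33175 - (147 - 1481/612)**2 = -33175 - (88483/612)**2 = -33175 - 1*7829241289/374544 = -33175 - 7829241289/374544 = -20254738489/374544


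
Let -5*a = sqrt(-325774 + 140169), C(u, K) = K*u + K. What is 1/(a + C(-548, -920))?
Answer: 2516200/1266252525121 + I*sqrt(185605)/1266252525121 ≈ 1.9871e-6 + 3.4023e-10*I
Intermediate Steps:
C(u, K) = K + K*u
a = -I*sqrt(185605)/5 (a = -sqrt(-325774 + 140169)/5 = -I*sqrt(185605)/5 ≈ -86.164*I)
1/(a + C(-548, -920)) = 1/(-I*sqrt(185605)/5 - 920*(1 - 548)) = 1/(-I*sqrt(185605)/5 - 920*(-547)) = 1/(-I*sqrt(185605)/5 + 503240) = 1/(503240 - I*sqrt(185605)/5)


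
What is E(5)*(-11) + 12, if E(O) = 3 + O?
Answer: -76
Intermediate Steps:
E(5)*(-11) + 12 = (3 + 5)*(-11) + 12 = 8*(-11) + 12 = -88 + 12 = -76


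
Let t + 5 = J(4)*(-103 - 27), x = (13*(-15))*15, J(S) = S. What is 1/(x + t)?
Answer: -1/3450 ≈ -0.00028986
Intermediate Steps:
x = -2925 (x = -195*15 = -2925)
t = -525 (t = -5 + 4*(-103 - 27) = -5 + 4*(-130) = -5 - 520 = -525)
1/(x + t) = 1/(-2925 - 525) = 1/(-3450) = -1/3450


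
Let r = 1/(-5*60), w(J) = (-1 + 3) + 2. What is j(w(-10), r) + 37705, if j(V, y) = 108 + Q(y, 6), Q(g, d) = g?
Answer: 11343899/300 ≈ 37813.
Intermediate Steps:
w(J) = 4 (w(J) = 2 + 2 = 4)
r = -1/300 (r = 1/(-300) = -1/300 ≈ -0.0033333)
j(V, y) = 108 + y
j(w(-10), r) + 37705 = (108 - 1/300) + 37705 = 32399/300 + 37705 = 11343899/300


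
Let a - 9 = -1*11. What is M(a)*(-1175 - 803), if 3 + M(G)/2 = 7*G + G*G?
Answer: 51428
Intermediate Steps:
a = -2 (a = 9 - 1*11 = 9 - 11 = -2)
M(G) = -6 + 2*G² + 14*G (M(G) = -6 + 2*(7*G + G*G) = -6 + 2*(7*G + G²) = -6 + 2*(G² + 7*G) = -6 + (2*G² + 14*G) = -6 + 2*G² + 14*G)
M(a)*(-1175 - 803) = (-6 + 2*(-2)² + 14*(-2))*(-1175 - 803) = (-6 + 2*4 - 28)*(-1978) = (-6 + 8 - 28)*(-1978) = -26*(-1978) = 51428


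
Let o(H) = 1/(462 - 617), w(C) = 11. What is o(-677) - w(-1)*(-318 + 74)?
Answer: 416019/155 ≈ 2684.0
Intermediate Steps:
o(H) = -1/155 (o(H) = 1/(-155) = -1/155)
o(-677) - w(-1)*(-318 + 74) = -1/155 - 11*(-318 + 74) = -1/155 - 11*(-244) = -1/155 - 1*(-2684) = -1/155 + 2684 = 416019/155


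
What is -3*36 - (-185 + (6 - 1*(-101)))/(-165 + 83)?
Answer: -4467/41 ≈ -108.95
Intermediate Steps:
-3*36 - (-185 + (6 - 1*(-101)))/(-165 + 83) = -108 - (-185 + (6 + 101))/(-82) = -108 - (-185 + 107)*(-1)/82 = -108 - (-78)*(-1)/82 = -108 - 1*39/41 = -108 - 39/41 = -4467/41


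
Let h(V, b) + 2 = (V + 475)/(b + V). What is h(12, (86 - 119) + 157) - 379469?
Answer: -51607569/136 ≈ -3.7947e+5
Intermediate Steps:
h(V, b) = -2 + (475 + V)/(V + b) (h(V, b) = -2 + (V + 475)/(b + V) = -2 + (475 + V)/(V + b))
h(12, (86 - 119) + 157) - 379469 = (475 - 1*12 - 2*((86 - 119) + 157))/(12 + ((86 - 119) + 157)) - 379469 = (475 - 12 - 2*(-33 + 157))/(12 + (-33 + 157)) - 379469 = (475 - 12 - 2*124)/(12 + 124) - 379469 = (475 - 12 - 248)/136 - 379469 = (1/136)*215 - 379469 = 215/136 - 379469 = -51607569/136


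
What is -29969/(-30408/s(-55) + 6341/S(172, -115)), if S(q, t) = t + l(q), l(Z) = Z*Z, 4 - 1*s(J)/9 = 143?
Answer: -122758748079/100447327 ≈ -1222.1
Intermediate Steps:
s(J) = -1251 (s(J) = 36 - 9*143 = 36 - 1287 = -1251)
l(Z) = Z**2
S(q, t) = t + q**2
-29969/(-30408/s(-55) + 6341/S(172, -115)) = -29969/(-30408/(-1251) + 6341/(-115 + 172**2)) = -29969/(-30408*(-1/1251) + 6341/(-115 + 29584)) = -29969/(10136/417 + 6341/29469) = -29969/100447327/4096191 = -29969*4096191/100447327 = -122758748079/100447327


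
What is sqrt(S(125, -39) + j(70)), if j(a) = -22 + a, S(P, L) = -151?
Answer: I*sqrt(103) ≈ 10.149*I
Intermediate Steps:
sqrt(S(125, -39) + j(70)) = sqrt(-151 + (-22 + 70)) = sqrt(-151 + 48) = sqrt(-103) = I*sqrt(103)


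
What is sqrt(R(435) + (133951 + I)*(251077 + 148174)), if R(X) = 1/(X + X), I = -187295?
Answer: I*sqrt(16120187760872730)/870 ≈ 1.4594e+5*I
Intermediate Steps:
R(X) = 1/(2*X)
sqrt(R(435) + (133951 + I)*(251077 + 148174)) = sqrt((1/2)/435 + (133951 - 187295)*(251077 + 148174)) = sqrt((1/2)*(1/435) - 53344*399251) = sqrt(1/870 - 21297645344) = sqrt(-18528951449279/870) = I*sqrt(16120187760872730)/870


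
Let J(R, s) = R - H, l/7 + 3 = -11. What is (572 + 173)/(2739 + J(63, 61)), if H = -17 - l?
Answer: 745/2721 ≈ 0.27380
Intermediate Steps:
l = -98 (l = -21 + 7*(-11) = -21 - 77 = -98)
H = 81 (H = -17 - 1*(-98) = -17 + 98 = 81)
J(R, s) = -81 + R (J(R, s) = R - 1*81 = R - 81 = -81 + R)
(572 + 173)/(2739 + J(63, 61)) = (572 + 173)/(2739 + (-81 + 63)) = 745/(2739 - 18) = 745/2721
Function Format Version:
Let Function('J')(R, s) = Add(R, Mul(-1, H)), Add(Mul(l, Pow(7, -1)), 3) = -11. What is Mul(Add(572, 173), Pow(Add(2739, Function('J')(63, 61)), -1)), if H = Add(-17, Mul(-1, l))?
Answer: Rational(745, 2721) ≈ 0.27380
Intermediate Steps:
l = -98 (l = Add(-21, Mul(7, -11)) = Add(-21, -77) = -98)
H = 81 (H = Add(-17, Mul(-1, -98)) = Add(-17, 98) = 81)
Function('J')(R, s) = Add(-81, R) (Function('J')(R, s) = Add(R, Mul(-1, 81)) = Add(R, -81) = Add(-81, R))
Mul(Add(572, 173), Pow(Add(2739, Function('J')(63, 61)), -1)) = Mul(Add(572, 173), Pow(Add(2739, Add(-81, 63)), -1)) = Mul(745, Pow(Add(2739, -18), -1)) = Mul(745, Pow(2721, -1)) = Mul(745, Rational(1, 2721)) = Rational(745, 2721)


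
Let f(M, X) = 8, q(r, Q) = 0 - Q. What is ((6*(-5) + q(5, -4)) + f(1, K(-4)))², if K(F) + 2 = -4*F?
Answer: 324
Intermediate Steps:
q(r, Q) = -Q
K(F) = -2 - 4*F
((6*(-5) + q(5, -4)) + f(1, K(-4)))² = ((6*(-5) - 1*(-4)) + 8)² = ((-30 + 4) + 8)² = (-26 + 8)² = (-18)² = 324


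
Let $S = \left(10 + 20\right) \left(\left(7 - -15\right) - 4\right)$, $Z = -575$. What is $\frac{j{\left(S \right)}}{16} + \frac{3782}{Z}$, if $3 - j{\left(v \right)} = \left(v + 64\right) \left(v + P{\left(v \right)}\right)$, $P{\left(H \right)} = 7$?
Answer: $- \frac{190031887}{9200} \approx -20656.0$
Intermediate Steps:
$S = 540$ ($S = 30 \left(\left(7 + 15\right) - 4\right) = 30 \left(22 - 4\right) = 30 \cdot 18 = 540$)
$j{\left(v \right)} = 3 - \left(7 + v\right) \left(64 + v\right)$ ($j{\left(v \right)} = 3 - \left(v + 64\right) \left(v + 7\right) = 3 - \left(64 + v\right) \left(7 + v\right) = 3 - \left(7 + v\right) \left(64 + v\right)$)
$\frac{j{\left(S \right)}}{16} + \frac{3782}{Z} = \frac{-445 - 540^{2} - 38340}{16} + \frac{3782}{-575} = \left(-445 - 291600 - 38340\right) \frac{1}{16} + 3782 \left(- \frac{1}{575}\right) = \left(-445 - 291600 - 38340\right) \frac{1}{16} - \frac{3782}{575} = \left(-330385\right) \frac{1}{16} - \frac{3782}{575} = - \frac{330385}{16} - \frac{3782}{575} = - \frac{190031887}{9200}$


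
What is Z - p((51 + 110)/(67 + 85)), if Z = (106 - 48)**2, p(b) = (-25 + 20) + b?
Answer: 511927/152 ≈ 3367.9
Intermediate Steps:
p(b) = -5 + b
Z = 3364 (Z = 58**2 = 3364)
Z - p((51 + 110)/(67 + 85)) = 3364 - (-5 + (51 + 110)/(67 + 85)) = 3364 - (-5 + 161/152) = 3364 - 1*(-599/152) = 3364 + 599/152 = 511927/152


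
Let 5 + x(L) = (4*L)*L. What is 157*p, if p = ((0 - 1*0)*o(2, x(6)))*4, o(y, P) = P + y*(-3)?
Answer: 0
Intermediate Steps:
x(L) = -5 + 4*L² (x(L) = -5 + (4*L)*L = -5 + 4*L²)
o(y, P) = P - 3*y
p = 0 (p = ((0 - 1*0)*((-5 + 4*6²) - 3*2))*4 = ((0 + 0)*((-5 + 4*36) - 6))*4 = (0*((-5 + 144) - 6))*4 = (0*(139 - 6))*4 = (0*133)*4 = 0*4 = 0)
157*p = 157*0 = 0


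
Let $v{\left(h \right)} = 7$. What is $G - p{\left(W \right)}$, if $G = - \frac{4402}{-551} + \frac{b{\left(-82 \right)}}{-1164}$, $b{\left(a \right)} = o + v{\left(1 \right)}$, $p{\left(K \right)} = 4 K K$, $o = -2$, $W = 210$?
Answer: $- \frac{113131488427}{641364} \approx -1.7639 \cdot 10^{5}$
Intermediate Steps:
$p{\left(K \right)} = 4 K^{2}$
$b{\left(a \right)} = 5$ ($b{\left(a \right)} = -2 + 7 = 5$)
$G = \frac{5121173}{641364}$ ($G = - \frac{4402}{-551} + \frac{5}{-1164} = \left(-4402\right) \left(- \frac{1}{551}\right) + 5 \left(- \frac{1}{1164}\right) = \frac{4402}{551} - \frac{5}{1164} = \frac{5121173}{641364} \approx 7.9848$)
$G - p{\left(W \right)} = \frac{5121173}{641364} - 4 \cdot 210^{2} = \frac{5121173}{641364} - 4 \cdot 44100 = \frac{5121173}{641364} - 176400 = - \frac{113131488427}{641364}$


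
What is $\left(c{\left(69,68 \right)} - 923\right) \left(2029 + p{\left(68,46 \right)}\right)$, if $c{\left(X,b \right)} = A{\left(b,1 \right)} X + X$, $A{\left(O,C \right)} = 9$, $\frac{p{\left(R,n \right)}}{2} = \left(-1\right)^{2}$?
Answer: $-473223$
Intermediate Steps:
$p{\left(R,n \right)} = 2$ ($p{\left(R,n \right)} = 2 \left(-1\right)^{2} = 2 \cdot 1 = 2$)
$c{\left(X,b \right)} = 10 X$ ($c{\left(X,b \right)} = 9 X + X = 10 X$)
$\left(c{\left(69,68 \right)} - 923\right) \left(2029 + p{\left(68,46 \right)}\right) = \left(10 \cdot 69 - 923\right) \left(2029 + 2\right) = \left(690 - 923\right) 2031 = \left(-233\right) 2031 = -473223$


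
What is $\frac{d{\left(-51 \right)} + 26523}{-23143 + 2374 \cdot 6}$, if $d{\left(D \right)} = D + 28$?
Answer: $- \frac{26500}{8899} \approx -2.9779$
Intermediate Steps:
$d{\left(D \right)} = 28 + D$
$\frac{d{\left(-51 \right)} + 26523}{-23143 + 2374 \cdot 6} = \frac{\left(28 - 51\right) + 26523}{-23143 + 2374 \cdot 6} = \frac{-23 + 26523}{-23143 + 14244} = \frac{26500}{-8899} = 26500 \left(- \frac{1}{8899}\right) = - \frac{26500}{8899}$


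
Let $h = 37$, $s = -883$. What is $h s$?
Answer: $-32671$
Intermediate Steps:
$h s = 37 \left(-883\right) = -32671$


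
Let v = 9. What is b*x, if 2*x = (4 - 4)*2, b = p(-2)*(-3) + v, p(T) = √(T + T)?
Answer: 0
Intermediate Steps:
p(T) = √2*√T (p(T) = √(2*T) = √2*√T)
b = 9 - 6*I (b = (√2*√(-2))*(-3) + 9 = (√2*(I*√2))*(-3) + 9 = (2*I)*(-3) + 9 = -6*I + 9 = 9 - 6*I ≈ 9.0 - 6.0*I)
x = 0 (x = ((4 - 4)*2)/2 = (0*2)/2 = (½)*0 = 0)
b*x = (9 - 6*I)*0 = 0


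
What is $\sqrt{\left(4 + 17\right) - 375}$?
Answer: $i \sqrt{354} \approx 18.815 i$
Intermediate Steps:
$\sqrt{\left(4 + 17\right) - 375} = \sqrt{21 - 375} = \sqrt{-354} = i \sqrt{354}$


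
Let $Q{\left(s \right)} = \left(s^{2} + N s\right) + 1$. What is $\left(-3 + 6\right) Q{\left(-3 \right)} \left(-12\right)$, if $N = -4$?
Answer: $-792$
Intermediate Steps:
$Q{\left(s \right)} = 1 + s^{2} - 4 s$ ($Q{\left(s \right)} = \left(s^{2} - 4 s\right) + 1 = 1 + s^{2} - 4 s$)
$\left(-3 + 6\right) Q{\left(-3 \right)} \left(-12\right) = \left(-3 + 6\right) \left(1 + \left(-3\right)^{2} - -12\right) \left(-12\right) = 3 \left(1 + 9 + 12\right) \left(-12\right) = 3 \cdot 22 \left(-12\right) = 66 \left(-12\right) = -792$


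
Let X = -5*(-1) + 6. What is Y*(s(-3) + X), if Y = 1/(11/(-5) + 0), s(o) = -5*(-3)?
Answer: -130/11 ≈ -11.818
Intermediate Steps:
s(o) = 15
X = 11 (X = 5 + 6 = 11)
Y = -5/11 (Y = 1/(11*(-⅕) + 0) = 1/(-11/5 + 0) = 1/(-11/5) = -5/11 ≈ -0.45455)
Y*(s(-3) + X) = -5*(15 + 11)/11 = -5/11*26 = -130/11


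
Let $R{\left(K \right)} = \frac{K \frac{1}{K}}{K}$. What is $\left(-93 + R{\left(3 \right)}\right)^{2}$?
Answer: $\frac{77284}{9} \approx 8587.1$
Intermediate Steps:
$R{\left(K \right)} = \frac{1}{K}$ ($R{\left(K \right)} = 1 \frac{1}{K} = \frac{1}{K}$)
$\left(-93 + R{\left(3 \right)}\right)^{2} = \left(-93 + \frac{1}{3}\right)^{2} = \left(- \frac{278}{3}\right)^{2} = \frac{77284}{9}$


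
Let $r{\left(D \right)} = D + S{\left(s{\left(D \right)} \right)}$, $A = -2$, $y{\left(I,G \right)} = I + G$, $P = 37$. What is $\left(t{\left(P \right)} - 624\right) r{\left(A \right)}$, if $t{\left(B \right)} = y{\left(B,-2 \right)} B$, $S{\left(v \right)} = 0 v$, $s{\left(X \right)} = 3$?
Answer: $-1342$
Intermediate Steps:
$y{\left(I,G \right)} = G + I$
$S{\left(v \right)} = 0$
$r{\left(D \right)} = D$ ($r{\left(D \right)} = D + 0 = D$)
$t{\left(B \right)} = B \left(-2 + B\right)$ ($t{\left(B \right)} = \left(-2 + B\right) B = B \left(-2 + B\right)$)
$\left(t{\left(P \right)} - 624\right) r{\left(A \right)} = \left(37 \left(-2 + 37\right) - 624\right) \left(-2\right) = \left(37 \cdot 35 - 624\right) \left(-2\right) = \left(1295 - 624\right) \left(-2\right) = 671 \left(-2\right) = -1342$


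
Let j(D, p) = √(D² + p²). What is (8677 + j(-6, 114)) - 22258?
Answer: -13581 + 6*√362 ≈ -13467.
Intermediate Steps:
(8677 + j(-6, 114)) - 22258 = (8677 + √((-6)² + 114²)) - 22258 = (8677 + √(36 + 12996)) - 22258 = (8677 + √13032) - 22258 = (8677 + 6*√362) - 22258 = -13581 + 6*√362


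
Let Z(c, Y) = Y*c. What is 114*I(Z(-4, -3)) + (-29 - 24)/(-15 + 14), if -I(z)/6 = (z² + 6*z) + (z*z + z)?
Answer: -254395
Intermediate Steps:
I(z) = -42*z - 12*z² (I(z) = -6*((z² + 6*z) + (z*z + z)) = -6*((z² + 6*z) + (z² + z)) = -6*((z² + 6*z) + (z + z²)) = -6*(2*z² + 7*z) = -42*z - 12*z²)
114*I(Z(-4, -3)) + (-29 - 24)/(-15 + 14) = 114*(-6*(-3*(-4))*(7 + 2*(-3*(-4)))) + (-29 - 24)/(-15 + 14) = 114*(-6*12*(7 + 2*12)) - 53/(-1) = 114*(-6*12*(7 + 24)) - 53*(-1) = 114*(-6*12*31) + 53 = 114*(-2232) + 53 = -254448 + 53 = -254395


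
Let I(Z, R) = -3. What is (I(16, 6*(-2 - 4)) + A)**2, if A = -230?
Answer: 54289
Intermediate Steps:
(I(16, 6*(-2 - 4)) + A)**2 = (-3 - 230)**2 = (-233)**2 = 54289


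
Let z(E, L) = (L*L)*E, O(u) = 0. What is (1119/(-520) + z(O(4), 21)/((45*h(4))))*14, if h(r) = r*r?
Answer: -7833/260 ≈ -30.127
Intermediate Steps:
h(r) = r**2
z(E, L) = E*L**2 (z(E, L) = L**2*E = E*L**2)
(1119/(-520) + z(O(4), 21)/((45*h(4))))*14 = (1119/(-520) + (0*21**2)/((45*4**2)))*14 = (1119*(-1/520) + (0*441)/((45*16)))*14 = (-1119/520 + 0/720)*14 = (-1119/520 + 0*(1/720))*14 = (-1119/520 + 0)*14 = -1119/520*14 = -7833/260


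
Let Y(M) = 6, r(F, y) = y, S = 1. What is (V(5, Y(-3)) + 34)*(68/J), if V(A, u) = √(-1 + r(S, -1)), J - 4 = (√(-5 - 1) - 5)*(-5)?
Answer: 67048/991 - 680*√3/991 + 1972*I*√2/991 + 11560*I*√6/991 ≈ 66.468 + 31.387*I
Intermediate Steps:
J = 29 - 5*I*√6 (J = 4 + (√(-5 - 1) - 5)*(-5) = 4 + (√(-6) - 5)*(-5) = 4 + (I*√6 - 5)*(-5) = 4 + (-5 + I*√6)*(-5) = 4 + (25 - 5*I*√6) = 29 - 5*I*√6 ≈ 29.0 - 12.247*I)
V(A, u) = I*√2 (V(A, u) = √(-1 - 1) = √(-2) = I*√2)
(V(5, Y(-3)) + 34)*(68/J) = (I*√2 + 34)*(68/(29 - 5*I*√6)) = (34 + I*√2)*(68/(29 - 5*I*√6)) = 68*(34 + I*√2)/(29 - 5*I*√6)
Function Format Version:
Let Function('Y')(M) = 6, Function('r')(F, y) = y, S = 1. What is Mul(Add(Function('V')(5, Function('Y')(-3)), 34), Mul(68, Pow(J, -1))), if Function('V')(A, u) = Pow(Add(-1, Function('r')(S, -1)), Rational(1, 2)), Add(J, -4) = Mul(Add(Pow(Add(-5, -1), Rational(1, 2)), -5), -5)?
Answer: Add(Rational(67048, 991), Mul(Rational(-680, 991), Pow(3, Rational(1, 2))), Mul(Rational(1972, 991), I, Pow(2, Rational(1, 2))), Mul(Rational(11560, 991), I, Pow(6, Rational(1, 2)))) ≈ Add(66.468, Mul(31.387, I))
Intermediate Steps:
J = Add(29, Mul(-5, I, Pow(6, Rational(1, 2)))) (J = Add(4, Mul(Add(Pow(Add(-5, -1), Rational(1, 2)), -5), -5)) = Add(4, Mul(Add(Pow(-6, Rational(1, 2)), -5), -5)) = Add(4, Mul(Add(Mul(I, Pow(6, Rational(1, 2))), -5), -5)) = Add(4, Mul(Add(-5, Mul(I, Pow(6, Rational(1, 2)))), -5)) = Add(4, Add(25, Mul(-5, I, Pow(6, Rational(1, 2))))) = Add(29, Mul(-5, I, Pow(6, Rational(1, 2)))) ≈ Add(29.000, Mul(-12.247, I)))
Function('V')(A, u) = Mul(I, Pow(2, Rational(1, 2))) (Function('V')(A, u) = Pow(Add(-1, -1), Rational(1, 2)) = Pow(-2, Rational(1, 2)) = Mul(I, Pow(2, Rational(1, 2))))
Mul(Add(Function('V')(5, Function('Y')(-3)), 34), Mul(68, Pow(J, -1))) = Mul(Add(Mul(I, Pow(2, Rational(1, 2))), 34), Mul(68, Pow(Add(29, Mul(-5, I, Pow(6, Rational(1, 2)))), -1))) = Mul(Add(34, Mul(I, Pow(2, Rational(1, 2)))), Mul(68, Pow(Add(29, Mul(-5, I, Pow(6, Rational(1, 2)))), -1))) = Mul(68, Pow(Add(29, Mul(-5, I, Pow(6, Rational(1, 2)))), -1), Add(34, Mul(I, Pow(2, Rational(1, 2)))))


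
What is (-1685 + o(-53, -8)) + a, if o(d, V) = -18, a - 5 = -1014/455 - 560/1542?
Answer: -45890468/26985 ≈ -1700.6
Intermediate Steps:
a = 64987/26985 (a = 5 + (-1014/455 - 560/1542) = 5 + (-1014*1/455 - 560*1/1542) = 5 + (-78/35 - 280/771) = 5 - 69938/26985 = 64987/26985 ≈ 2.4083)
(-1685 + o(-53, -8)) + a = (-1685 - 18) + 64987/26985 = -1703 + 64987/26985 = -45890468/26985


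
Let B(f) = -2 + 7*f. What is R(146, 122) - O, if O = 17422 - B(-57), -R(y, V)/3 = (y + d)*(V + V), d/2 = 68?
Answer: -224247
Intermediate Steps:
d = 136 (d = 2*68 = 136)
R(y, V) = -6*V*(136 + y) (R(y, V) = -3*(y + 136)*(V + V) = -3*(136 + y)*2*V = -6*V*(136 + y))
O = 17823 (O = 17422 - (-2 + 7*(-57)) = 17422 - (-2 - 399) = 17422 - 1*(-401) = 17422 + 401 = 17823)
R(146, 122) - O = -6*122*(136 + 146) - 1*17823 = -6*122*282 - 17823 = -206424 - 17823 = -224247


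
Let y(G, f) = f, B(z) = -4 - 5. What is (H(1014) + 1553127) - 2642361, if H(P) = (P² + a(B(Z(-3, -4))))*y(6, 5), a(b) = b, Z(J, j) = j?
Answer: 4051701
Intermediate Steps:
B(z) = -9
H(P) = -45 + 5*P² (H(P) = (P² - 9)*5 = (-9 + P²)*5 = -45 + 5*P²)
(H(1014) + 1553127) - 2642361 = ((-45 + 5*1014²) + 1553127) - 2642361 = ((-45 + 5*1028196) + 1553127) - 2642361 = ((-45 + 5140980) + 1553127) - 2642361 = (5140935 + 1553127) - 2642361 = 6694062 - 2642361 = 4051701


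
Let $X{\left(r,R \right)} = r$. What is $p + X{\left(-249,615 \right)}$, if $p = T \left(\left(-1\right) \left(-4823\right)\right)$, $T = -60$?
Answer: $-289629$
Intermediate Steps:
$p = -289380$ ($p = - 60 \left(\left(-1\right) \left(-4823\right)\right) = \left(-60\right) 4823 = -289380$)
$p + X{\left(-249,615 \right)} = -289380 - 249 = -289629$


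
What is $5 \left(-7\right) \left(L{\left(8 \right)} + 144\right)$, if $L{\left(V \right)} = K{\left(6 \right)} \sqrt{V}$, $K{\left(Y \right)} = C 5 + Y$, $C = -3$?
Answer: $-5040 + 630 \sqrt{2} \approx -4149.0$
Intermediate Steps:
$K{\left(Y \right)} = -15 + Y$ ($K{\left(Y \right)} = \left(-3\right) 5 + Y = -15 + Y$)
$L{\left(V \right)} = - 9 \sqrt{V}$ ($L{\left(V \right)} = \left(-15 + 6\right) \sqrt{V} = - 9 \sqrt{V}$)
$5 \left(-7\right) \left(L{\left(8 \right)} + 144\right) = 5 \left(-7\right) \left(- 9 \sqrt{8} + 144\right) = - 35 \left(- 9 \cdot 2 \sqrt{2} + 144\right) = - 35 \left(- 18 \sqrt{2} + 144\right) = - 35 \left(144 - 18 \sqrt{2}\right) = -5040 + 630 \sqrt{2}$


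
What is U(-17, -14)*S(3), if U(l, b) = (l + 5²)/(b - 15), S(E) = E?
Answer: -24/29 ≈ -0.82759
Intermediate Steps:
U(l, b) = (25 + l)/(-15 + b) (U(l, b) = (l + 25)/(-15 + b) = (25 + l)/(-15 + b))
U(-17, -14)*S(3) = ((25 - 17)/(-15 - 14))*3 = (8/(-29))*3 = -1/29*8*3 = -8/29*3 = -24/29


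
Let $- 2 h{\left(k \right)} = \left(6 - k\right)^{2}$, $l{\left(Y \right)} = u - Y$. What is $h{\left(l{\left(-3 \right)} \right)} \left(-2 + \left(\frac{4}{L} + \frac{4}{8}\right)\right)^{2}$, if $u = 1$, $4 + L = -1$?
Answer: $- \frac{529}{50} \approx -10.58$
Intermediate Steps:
$L = -5$ ($L = -4 - 1 = -5$)
$l{\left(Y \right)} = 1 - Y$
$h{\left(k \right)} = - \frac{\left(6 - k\right)^{2}}{2}$
$h{\left(l{\left(-3 \right)} \right)} \left(-2 + \left(\frac{4}{L} + \frac{4}{8}\right)\right)^{2} = - \frac{\left(-6 + \left(1 - -3\right)\right)^{2}}{2} \left(-2 + \left(\frac{4}{-5} + \frac{4}{8}\right)\right)^{2} = - \frac{\left(-6 + \left(1 + 3\right)\right)^{2}}{2} \left(-2 + \left(4 \left(- \frac{1}{5}\right) + 4 \cdot \frac{1}{8}\right)\right)^{2} = - \frac{\left(-6 + 4\right)^{2}}{2} \left(-2 + \left(- \frac{4}{5} + \frac{1}{2}\right)\right)^{2} = - \frac{\left(-2\right)^{2}}{2} \left(-2 - \frac{3}{10}\right)^{2} = \left(- \frac{1}{2}\right) 4 \left(- \frac{23}{10}\right)^{2} = \left(-2\right) \frac{529}{100} = - \frac{529}{50}$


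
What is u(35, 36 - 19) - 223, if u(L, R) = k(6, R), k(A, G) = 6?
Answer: -217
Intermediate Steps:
u(L, R) = 6
u(35, 36 - 19) - 223 = 6 - 223 = -217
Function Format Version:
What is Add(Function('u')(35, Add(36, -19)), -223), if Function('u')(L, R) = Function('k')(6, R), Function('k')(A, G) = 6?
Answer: -217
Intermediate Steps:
Function('u')(L, R) = 6
Add(Function('u')(35, Add(36, -19)), -223) = Add(6, -223) = -217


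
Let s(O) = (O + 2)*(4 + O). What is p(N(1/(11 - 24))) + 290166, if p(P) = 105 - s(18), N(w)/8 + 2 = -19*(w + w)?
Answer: 289831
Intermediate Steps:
s(O) = (2 + O)*(4 + O)
N(w) = -16 - 304*w (N(w) = -16 + 8*(-19*(w + w)) = -16 + 8*(-38*w) = -16 - 304*w)
p(P) = -335 (p(P) = 105 - (8 + 18**2 + 6*18) = 105 - (8 + 324 + 108) = 105 - 1*440 = 105 - 440 = -335)
p(N(1/(11 - 24))) + 290166 = -335 + 290166 = 289831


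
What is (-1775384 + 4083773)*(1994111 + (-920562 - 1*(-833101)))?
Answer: 4401289886850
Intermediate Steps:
(-1775384 + 4083773)*(1994111 + (-920562 - 1*(-833101))) = 2308389*(1994111 + (-920562 + 833101)) = 2308389*(1994111 - 87461) = 2308389*1906650 = 4401289886850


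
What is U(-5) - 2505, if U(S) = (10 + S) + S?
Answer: -2505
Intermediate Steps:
U(S) = 10 + 2*S
U(-5) - 2505 = (10 + 2*(-5)) - 2505 = (10 - 10) - 2505 = 0 - 2505 = -2505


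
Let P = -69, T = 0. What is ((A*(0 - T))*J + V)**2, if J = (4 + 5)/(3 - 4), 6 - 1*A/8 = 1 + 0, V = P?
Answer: 4761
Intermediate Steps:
V = -69
A = 40 (A = 48 - 8*(1 + 0) = 48 - 8*1 = 48 - 8 = 40)
J = -9 (J = 9/(-1) = 9*(-1) = -9)
((A*(0 - T))*J + V)**2 = ((40*(0 - 1*0))*(-9) - 69)**2 = ((40*(0 + 0))*(-9) - 69)**2 = ((40*0)*(-9) - 69)**2 = (0*(-9) - 69)**2 = (0 - 69)**2 = (-69)**2 = 4761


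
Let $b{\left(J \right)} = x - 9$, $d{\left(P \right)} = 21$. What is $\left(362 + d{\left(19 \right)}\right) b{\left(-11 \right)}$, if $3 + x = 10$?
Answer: $-766$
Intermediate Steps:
$x = 7$ ($x = -3 + 10 = 7$)
$b{\left(J \right)} = -2$ ($b{\left(J \right)} = 7 - 9 = -2$)
$\left(362 + d{\left(19 \right)}\right) b{\left(-11 \right)} = \left(362 + 21\right) \left(-2\right) = 383 \left(-2\right) = -766$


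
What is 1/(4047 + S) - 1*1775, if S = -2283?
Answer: -3131099/1764 ≈ -1775.0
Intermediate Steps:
1/(4047 + S) - 1*1775 = 1/(4047 - 2283) - 1*1775 = 1/1764 - 1775 = -3131099/1764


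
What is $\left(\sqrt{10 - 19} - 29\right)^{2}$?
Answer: $832 - 174 i \approx 832.0 - 174.0 i$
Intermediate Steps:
$\left(\sqrt{10 - 19} - 29\right)^{2} = \left(\sqrt{-9} - 29\right)^{2} = \left(3 i - 29\right)^{2} = \left(-29 + 3 i\right)^{2}$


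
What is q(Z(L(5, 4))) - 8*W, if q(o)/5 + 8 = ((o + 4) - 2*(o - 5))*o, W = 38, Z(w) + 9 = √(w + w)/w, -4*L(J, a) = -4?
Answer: -1389 + 160*√2 ≈ -1162.7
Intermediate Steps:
L(J, a) = 1 (L(J, a) = -¼*(-4) = 1)
Z(w) = -9 + √2/√w (Z(w) = -9 + √(w + w)/w = -9 + √(2*w)/w = -9 + (√2*√w)/w = -9 + √2/√w)
q(o) = -40 + 5*o*(14 - o) (q(o) = -40 + 5*(((o + 4) - 2*(o - 5))*o) = -40 + 5*(((4 + o) - 2*(-5 + o))*o) = -40 + 5*(((4 + o) + (10 - 2*o))*o) = -40 + 5*((14 - o)*o) = -40 + 5*(o*(14 - o)) = -40 + 5*o*(14 - o))
q(Z(L(5, 4))) - 8*W = (-40 - 5*(-9 + √2/√1)² + 70*(-9 + √2/√1)) - 8*38 = (-40 - 5*(-9 + √2*1)² + 70*(-9 + √2*1)) - 304 = (-40 - 5*(-9 + √2)² + 70*(-9 + √2)) - 304 = (-40 - 5*(-9 + √2)² + (-630 + 70*√2)) - 304 = (-670 - 5*(-9 + √2)² + 70*√2) - 304 = -974 - 5*(-9 + √2)² + 70*√2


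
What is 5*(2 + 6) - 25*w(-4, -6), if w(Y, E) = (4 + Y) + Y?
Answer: 140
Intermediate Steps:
w(Y, E) = 4 + 2*Y
5*(2 + 6) - 25*w(-4, -6) = 5*(2 + 6) - 25*(4 + 2*(-4)) = 5*8 - 25*(4 - 8) = 40 - 25*(-4) = 40 + 100 = 140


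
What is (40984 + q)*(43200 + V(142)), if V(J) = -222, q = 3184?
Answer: 1898252304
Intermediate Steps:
(40984 + q)*(43200 + V(142)) = (40984 + 3184)*(43200 - 222) = 44168*42978 = 1898252304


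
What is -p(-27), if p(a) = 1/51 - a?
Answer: -1378/51 ≈ -27.020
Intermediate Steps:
p(a) = 1/51 - a
-p(-27) = -(1/51 - 1*(-27)) = -(1/51 + 27) = -1*1378/51 = -1378/51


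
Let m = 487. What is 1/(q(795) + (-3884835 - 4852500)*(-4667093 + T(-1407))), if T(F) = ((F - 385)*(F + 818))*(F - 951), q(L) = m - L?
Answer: 1/21786612947500687 ≈ 4.5900e-17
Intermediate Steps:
q(L) = 487 - L
T(F) = (-951 + F)*(-385 + F)*(818 + F) (T(F) = ((-385 + F)*(818 + F))*(-951 + F) = (-951 + F)*(-385 + F)*(818 + F))
1/(q(795) + (-3884835 - 4852500)*(-4667093 + T(-1407))) = 1/((487 - 1*795) + (-3884835 - 4852500)*(-4667093 + (299498430 + (-1407)³ - 726713*(-1407) - 518*(-1407)²))) = 1/((487 - 795) - 8737335*(-4667093 + (299498430 - 2785366143 + 1022485191 - 518*1979649))) = 1/(-308 - 8737335*(-4667093 + (299498430 - 2785366143 + 1022485191 - 1025458182))) = 1/(-308 - 8737335*(-4667093 - 2488840704)) = 1/(-308 - 8737335*(-2493507797)) = 1/(-308 + 21786612947500995) = 1/21786612947500687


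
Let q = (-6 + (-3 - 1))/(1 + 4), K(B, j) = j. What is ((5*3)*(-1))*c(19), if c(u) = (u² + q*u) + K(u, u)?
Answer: -5130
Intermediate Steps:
q = -2 (q = (-6 - 4)/5 = -10*⅕ = -2)
c(u) = u² - u (c(u) = (u² - 2*u) + u = u² - u)
((5*3)*(-1))*c(19) = ((5*3)*(-1))*(19*(-1 + 19)) = (15*(-1))*(19*18) = -15*342 = -5130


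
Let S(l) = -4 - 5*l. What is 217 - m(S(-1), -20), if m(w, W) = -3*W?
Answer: 157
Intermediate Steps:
217 - m(S(-1), -20) = 217 - (-3)*(-20) = 217 - 1*60 = 217 - 60 = 157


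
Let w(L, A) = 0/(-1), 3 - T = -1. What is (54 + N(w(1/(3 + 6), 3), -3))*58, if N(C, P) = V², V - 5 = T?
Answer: 7830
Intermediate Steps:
T = 4 (T = 3 - 1*(-1) = 3 + 1 = 4)
V = 9 (V = 5 + 4 = 9)
w(L, A) = 0 (w(L, A) = 0*(-1) = 0)
N(C, P) = 81 (N(C, P) = 9² = 81)
(54 + N(w(1/(3 + 6), 3), -3))*58 = (54 + 81)*58 = 135*58 = 7830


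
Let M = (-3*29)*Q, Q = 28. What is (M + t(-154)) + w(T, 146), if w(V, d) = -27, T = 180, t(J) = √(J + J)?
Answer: -2463 + 2*I*√77 ≈ -2463.0 + 17.55*I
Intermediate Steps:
t(J) = √2*√J (t(J) = √(2*J) = √2*√J)
M = -2436 (M = -3*29*28 = -87*28 = -2436)
(M + t(-154)) + w(T, 146) = (-2436 + √2*√(-154)) - 27 = (-2436 + √2*(I*√154)) - 27 = (-2436 + 2*I*√77) - 27 = -2463 + 2*I*√77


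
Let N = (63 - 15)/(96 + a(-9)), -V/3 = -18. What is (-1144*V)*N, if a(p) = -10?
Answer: -1482624/43 ≈ -34480.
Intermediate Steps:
V = 54 (V = -3*(-18) = 54)
N = 24/43 (N = (63 - 15)/(96 - 10) = 48/86 = 48*(1/86) = 24/43 ≈ 0.55814)
(-1144*V)*N = -1144*54*(24/43) = -143*432*(24/43) = -61776*24/43 = -1482624/43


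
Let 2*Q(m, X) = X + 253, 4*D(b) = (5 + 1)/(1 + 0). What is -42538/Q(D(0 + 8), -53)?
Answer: -21269/50 ≈ -425.38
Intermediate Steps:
D(b) = 3/2 (D(b) = ((5 + 1)/(1 + 0))/4 = (6/1)/4 = (6*1)/4 = (1/4)*6 = 3/2)
Q(m, X) = 253/2 + X/2 (Q(m, X) = (X + 253)/2 = (253 + X)/2 = 253/2 + X/2)
-42538/Q(D(0 + 8), -53) = -42538/(253/2 + (1/2)*(-53)) = -42538/(253/2 - 53/2) = -42538/100 = -42538*1/100 = -21269/50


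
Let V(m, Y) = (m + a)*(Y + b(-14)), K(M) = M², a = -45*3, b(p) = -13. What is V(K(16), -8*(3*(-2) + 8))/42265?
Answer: -3509/42265 ≈ -0.083024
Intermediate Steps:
a = -135
V(m, Y) = (-135 + m)*(-13 + Y) (V(m, Y) = (m - 135)*(Y - 13) = (-135 + m)*(-13 + Y))
V(K(16), -8*(3*(-2) + 8))/42265 = (1755 - (-1080)*(3*(-2) + 8) - 13*16² - 8*(3*(-2) + 8)*16²)/42265 = (1755 - (-1080)*(-6 + 8) - 13*256 - 8*(-6 + 8)*256)*(1/42265) = (1755 - (-1080)*2 - 3328 - 8*2*256)*(1/42265) = (1755 - 135*(-16) - 3328 - 16*256)*(1/42265) = (1755 + 2160 - 3328 - 4096)*(1/42265) = -3509*1/42265 = -3509/42265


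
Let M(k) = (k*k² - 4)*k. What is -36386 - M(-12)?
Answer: -57170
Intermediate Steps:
M(k) = k*(-4 + k³) (M(k) = (k³ - 4)*k = (-4 + k³)*k = k*(-4 + k³))
-36386 - M(-12) = -36386 - (-12)*(-4 + (-12)³) = -36386 - (-12)*(-4 - 1728) = -36386 - (-12)*(-1732) = -36386 - 1*20784 = -36386 - 20784 = -57170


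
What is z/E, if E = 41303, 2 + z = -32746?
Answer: -32748/41303 ≈ -0.79287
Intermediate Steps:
z = -32748 (z = -2 - 32746 = -32748)
z/E = -32748/41303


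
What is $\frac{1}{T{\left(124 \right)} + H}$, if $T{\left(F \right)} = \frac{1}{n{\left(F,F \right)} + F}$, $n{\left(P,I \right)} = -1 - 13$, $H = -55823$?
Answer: $- \frac{110}{6140529} \approx -1.7914 \cdot 10^{-5}$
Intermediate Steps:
$n{\left(P,I \right)} = -14$ ($n{\left(P,I \right)} = -1 - 13 = -14$)
$T{\left(F \right)} = \frac{1}{-14 + F}$
$\frac{1}{T{\left(124 \right)} + H} = \frac{1}{\frac{1}{-14 + 124} - 55823} = \frac{1}{\frac{1}{110} - 55823} = \frac{1}{- \frac{6140529}{110}} = - \frac{110}{6140529}$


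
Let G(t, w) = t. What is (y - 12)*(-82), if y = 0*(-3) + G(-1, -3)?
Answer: 1066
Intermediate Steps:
y = -1 (y = 0*(-3) - 1 = 0 - 1 = -1)
(y - 12)*(-82) = (-1 - 12)*(-82) = -13*(-82) = 1066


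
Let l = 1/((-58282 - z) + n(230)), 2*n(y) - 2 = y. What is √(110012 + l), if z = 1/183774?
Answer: √12570327553738452401110310/10689398485 ≈ 331.68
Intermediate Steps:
z = 1/183774 ≈ 5.4415e-6
n(y) = 1 + y/2
l = -183774/10689398485 (l = 1/((-58282 - 1*1/183774) + (1 + (½)*230)) = 1/((-58282 - 1/183774) + (1 + 115)) = 1/(-10710716269/183774 + 116) = 1/(-10689398485/183774) = -183774/10689398485 ≈ -1.7192e-5)
√(110012 + l) = √(110012 - 183774/10689398485) = √(1175962105948046/10689398485) = √12570327553738452401110310/10689398485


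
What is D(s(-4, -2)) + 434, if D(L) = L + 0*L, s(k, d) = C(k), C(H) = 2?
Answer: 436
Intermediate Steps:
s(k, d) = 2
D(L) = L (D(L) = L + 0 = L)
D(s(-4, -2)) + 434 = 2 + 434 = 436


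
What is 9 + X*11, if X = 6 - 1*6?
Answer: 9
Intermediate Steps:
X = 0 (X = 6 - 6 = 0)
9 + X*11 = 9 + 0*11 = 9 + 0 = 9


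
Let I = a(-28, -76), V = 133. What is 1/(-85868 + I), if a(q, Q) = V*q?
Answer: -1/89592 ≈ -1.1162e-5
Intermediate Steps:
a(q, Q) = 133*q
I = -3724 (I = 133*(-28) = -3724)
1/(-85868 + I) = 1/(-85868 - 3724) = 1/(-89592) = -1/89592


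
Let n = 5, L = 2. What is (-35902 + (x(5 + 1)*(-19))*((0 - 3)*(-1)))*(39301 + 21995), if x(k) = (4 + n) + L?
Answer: -2239081584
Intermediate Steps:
x(k) = 11 (x(k) = (4 + 5) + 2 = 9 + 2 = 11)
(-35902 + (x(5 + 1)*(-19))*((0 - 3)*(-1)))*(39301 + 21995) = (-35902 + (11*(-19))*((0 - 3)*(-1)))*(39301 + 21995) = (-35902 - (-627)*(-1))*61296 = (-35902 - 209*3)*61296 = (-35902 - 627)*61296 = -36529*61296 = -2239081584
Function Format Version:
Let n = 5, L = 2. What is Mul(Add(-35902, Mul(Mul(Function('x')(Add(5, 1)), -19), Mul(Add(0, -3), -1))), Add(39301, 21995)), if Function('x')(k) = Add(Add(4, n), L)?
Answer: -2239081584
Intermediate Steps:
Function('x')(k) = 11 (Function('x')(k) = Add(Add(4, 5), 2) = Add(9, 2) = 11)
Mul(Add(-35902, Mul(Mul(Function('x')(Add(5, 1)), -19), Mul(Add(0, -3), -1))), Add(39301, 21995)) = Mul(Add(-35902, Mul(Mul(11, -19), Mul(Add(0, -3), -1))), Add(39301, 21995)) = Mul(Add(-35902, Mul(-209, Mul(-3, -1))), 61296) = Mul(Add(-35902, Mul(-209, 3)), 61296) = Mul(Add(-35902, -627), 61296) = Mul(-36529, 61296) = -2239081584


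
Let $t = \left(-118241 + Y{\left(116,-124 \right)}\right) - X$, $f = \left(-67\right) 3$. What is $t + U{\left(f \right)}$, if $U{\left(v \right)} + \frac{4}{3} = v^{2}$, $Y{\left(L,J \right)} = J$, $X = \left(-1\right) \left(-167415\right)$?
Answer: $- \frac{736141}{3} \approx -2.4538 \cdot 10^{5}$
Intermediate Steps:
$X = 167415$
$f = -201$
$U{\left(v \right)} = - \frac{4}{3} + v^{2}$
$t = -285780$ ($t = \left(-118241 - 124\right) - 167415 = -118365 - 167415 = -285780$)
$t + U{\left(f \right)} = -285780 - \left(\frac{4}{3} - \left(-201\right)^{2}\right) = -285780 + \left(- \frac{4}{3} + 40401\right) = -285780 + \frac{121199}{3} = - \frac{736141}{3}$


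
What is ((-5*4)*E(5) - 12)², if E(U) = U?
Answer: 12544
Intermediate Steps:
((-5*4)*E(5) - 12)² = (-5*4*5 - 12)² = (-20*5 - 12)² = (-100 - 12)² = (-112)² = 12544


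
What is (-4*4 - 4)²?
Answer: 400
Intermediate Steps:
(-4*4 - 4)² = (-16 - 4)² = (-20)² = 400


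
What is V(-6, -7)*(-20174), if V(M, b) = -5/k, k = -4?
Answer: -50435/2 ≈ -25218.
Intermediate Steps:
V(M, b) = 5/4 (V(M, b) = -5/(-4) = -5*(-1/4) = 5/4)
V(-6, -7)*(-20174) = (5/4)*(-20174) = -50435/2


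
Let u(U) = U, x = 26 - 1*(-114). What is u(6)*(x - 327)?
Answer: -1122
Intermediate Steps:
x = 140 (x = 26 + 114 = 140)
u(6)*(x - 327) = 6*(140 - 327) = 6*(-187) = -1122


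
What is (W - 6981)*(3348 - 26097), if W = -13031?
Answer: 455252988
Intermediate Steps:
(W - 6981)*(3348 - 26097) = (-13031 - 6981)*(3348 - 26097) = -20012*(-22749) = 455252988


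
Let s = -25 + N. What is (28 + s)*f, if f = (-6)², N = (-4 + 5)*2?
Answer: 180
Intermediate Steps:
N = 2 (N = 1*2 = 2)
f = 36
s = -23 (s = -25 + 2 = -23)
(28 + s)*f = (28 - 23)*36 = 5*36 = 180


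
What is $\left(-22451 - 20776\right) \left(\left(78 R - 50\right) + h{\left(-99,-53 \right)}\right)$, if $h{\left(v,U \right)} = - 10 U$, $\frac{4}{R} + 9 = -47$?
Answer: $- \frac{143556867}{7} \approx -2.0508 \cdot 10^{7}$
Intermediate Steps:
$R = - \frac{1}{14}$ ($R = \frac{4}{-9 - 47} = \frac{4}{-56} = 4 \left(- \frac{1}{56}\right) = - \frac{1}{14} \approx -0.071429$)
$\left(-22451 - 20776\right) \left(\left(78 R - 50\right) + h{\left(-99,-53 \right)}\right) = \left(-22451 - 20776\right) \left(\left(78 \left(- \frac{1}{14}\right) - 50\right) - -530\right) = - 43227 \left(\left(- \frac{39}{7} - 50\right) + 530\right) = - 43227 \left(- \frac{389}{7} + 530\right) = \left(-43227\right) \frac{3321}{7} = - \frac{143556867}{7}$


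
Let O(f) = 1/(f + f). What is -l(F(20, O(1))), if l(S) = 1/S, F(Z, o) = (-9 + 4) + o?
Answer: 2/9 ≈ 0.22222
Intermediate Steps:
O(f) = 1/(2*f)
F(Z, o) = -5 + o
-l(F(20, O(1))) = -1/(-5 + (½)/1) = -1/(-5 + (½)*1) = -1/(-5 + ½) = -1/(-9/2) = -1*(-2/9) = 2/9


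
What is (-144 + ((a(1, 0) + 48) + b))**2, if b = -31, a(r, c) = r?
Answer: 15876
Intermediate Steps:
(-144 + ((a(1, 0) + 48) + b))**2 = (-144 + ((1 + 48) - 31))**2 = (-144 + (49 - 31))**2 = (-144 + 18)**2 = (-126)**2 = 15876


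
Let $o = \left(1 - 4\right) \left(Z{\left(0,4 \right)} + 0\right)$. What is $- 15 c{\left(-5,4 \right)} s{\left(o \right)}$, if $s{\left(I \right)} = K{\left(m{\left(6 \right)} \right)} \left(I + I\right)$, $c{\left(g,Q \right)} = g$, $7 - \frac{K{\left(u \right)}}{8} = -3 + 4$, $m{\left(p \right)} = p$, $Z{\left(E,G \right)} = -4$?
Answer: $86400$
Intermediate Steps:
$K{\left(u \right)} = 48$ ($K{\left(u \right)} = 56 - 8 \left(-3 + 4\right) = 56 - 8 = 48$)
$o = 12$ ($o = \left(1 - 4\right) \left(-4 + 0\right) = \left(-3\right) \left(-4\right) = 12$)
$s{\left(I \right)} = 96 I$ ($s{\left(I \right)} = 48 \left(I + I\right) = 48 \cdot 2 I = 96 I$)
$- 15 c{\left(-5,4 \right)} s{\left(o \right)} = \left(-15\right) \left(-5\right) 96 \cdot 12 = 75 \cdot 1152 = 86400$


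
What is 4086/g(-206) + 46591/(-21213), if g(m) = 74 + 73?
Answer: 26609147/1039437 ≈ 25.600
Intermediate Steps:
g(m) = 147
4086/g(-206) + 46591/(-21213) = 4086/147 + 46591/(-21213) = 4086*(1/147) + 46591*(-1/21213) = 1362/49 - 46591/21213 = 26609147/1039437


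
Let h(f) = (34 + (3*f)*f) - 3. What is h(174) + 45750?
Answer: 136609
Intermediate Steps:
h(f) = 31 + 3*f**2 (h(f) = (34 + 3*f**2) - 3 = 31 + 3*f**2)
h(174) + 45750 = (31 + 3*174**2) + 45750 = (31 + 3*30276) + 45750 = (31 + 90828) + 45750 = 90859 + 45750 = 136609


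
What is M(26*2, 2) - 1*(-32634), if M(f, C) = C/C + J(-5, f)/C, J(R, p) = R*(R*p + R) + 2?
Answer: 66597/2 ≈ 33299.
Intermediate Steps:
J(R, p) = 2 + R*(R + R*p) (J(R, p) = R*(R + R*p) + 2 = 2 + R*(R + R*p))
M(f, C) = 1 + (27 + 25*f)/C (M(f, C) = C/C + (2 + (-5)² + f*(-5)²)/C = 1 + (2 + 25 + f*25)/C = 1 + (2 + 25 + 25*f)/C = 1 + (27 + 25*f)/C)
M(26*2, 2) - 1*(-32634) = (27 + 2 + 25*(26*2))/2 - 1*(-32634) = (27 + 2 + 25*52)/2 + 32634 = (27 + 2 + 1300)/2 + 32634 = (½)*1329 + 32634 = 1329/2 + 32634 = 66597/2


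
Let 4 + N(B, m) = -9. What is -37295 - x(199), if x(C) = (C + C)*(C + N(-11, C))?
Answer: -111323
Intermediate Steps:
N(B, m) = -13 (N(B, m) = -4 - 9 = -13)
x(C) = 2*C*(-13 + C) (x(C) = (C + C)*(C - 13) = (2*C)*(-13 + C) = 2*C*(-13 + C))
-37295 - x(199) = -37295 - 2*199*(-13 + 199) = -37295 - 2*199*186 = -37295 - 1*74028 = -37295 - 74028 = -111323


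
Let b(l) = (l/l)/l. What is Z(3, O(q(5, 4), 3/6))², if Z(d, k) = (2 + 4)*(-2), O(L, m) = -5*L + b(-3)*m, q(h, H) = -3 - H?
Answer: 144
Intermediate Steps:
b(l) = 1/l
O(L, m) = -5*L - m/3 (O(L, m) = -5*L + m/(-3) = -5*L - m/3)
Z(d, k) = -12 (Z(d, k) = 6*(-2) = -12)
Z(3, O(q(5, 4), 3/6))² = (-12)² = 144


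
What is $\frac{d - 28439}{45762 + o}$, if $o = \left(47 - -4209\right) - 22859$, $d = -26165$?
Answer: $- \frac{4964}{2469} \approx -2.0105$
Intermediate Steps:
$o = -18603$ ($o = \left(47 + 4209\right) - 22859 = 4256 - 22859 = -18603$)
$\frac{d - 28439}{45762 + o} = \frac{-26165 - 28439}{45762 - 18603} = - \frac{54604}{27159} = \left(-54604\right) \frac{1}{27159} = - \frac{4964}{2469}$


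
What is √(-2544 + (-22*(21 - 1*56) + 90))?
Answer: 2*I*√421 ≈ 41.037*I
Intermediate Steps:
√(-2544 + (-22*(21 - 1*56) + 90)) = √(-2544 + (-22*(21 - 56) + 90)) = √(-2544 + (-22*(-35) + 90)) = √(-2544 + (770 + 90)) = √(-2544 + 860) = √(-1684) = 2*I*√421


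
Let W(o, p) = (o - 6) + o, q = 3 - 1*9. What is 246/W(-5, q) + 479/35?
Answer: -473/280 ≈ -1.6893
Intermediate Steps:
q = -6 (q = 3 - 9 = -6)
W(o, p) = -6 + 2*o (W(o, p) = (-6 + o) + o = -6 + 2*o)
246/W(-5, q) + 479/35 = 246/(-6 + 2*(-5)) + 479/35 = 246/(-6 - 10) + 479*(1/35) = 246/(-16) + 479/35 = 246*(-1/16) + 479/35 = -123/8 + 479/35 = -473/280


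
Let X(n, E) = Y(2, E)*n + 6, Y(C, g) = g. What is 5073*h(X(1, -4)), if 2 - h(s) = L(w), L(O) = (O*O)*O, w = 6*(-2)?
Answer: 8776290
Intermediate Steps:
w = -12
L(O) = O**3 (L(O) = O**2*O = O**3)
X(n, E) = 6 + E*n (X(n, E) = E*n + 6 = 6 + E*n)
h(s) = 1730 (h(s) = 2 - 1*(-12)**3 = 2 - 1*(-1728) = 2 + 1728 = 1730)
5073*h(X(1, -4)) = 5073*1730 = 8776290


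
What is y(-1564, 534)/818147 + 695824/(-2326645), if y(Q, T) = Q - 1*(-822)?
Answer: -571012688718/1903537626815 ≈ -0.29997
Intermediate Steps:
y(Q, T) = 822 + Q (y(Q, T) = Q + 822 = 822 + Q)
y(-1564, 534)/818147 + 695824/(-2326645) = (822 - 1564)/818147 + 695824/(-2326645) = -742*1/818147 + 695824*(-1/2326645) = -742/818147 - 695824/2326645 = -571012688718/1903537626815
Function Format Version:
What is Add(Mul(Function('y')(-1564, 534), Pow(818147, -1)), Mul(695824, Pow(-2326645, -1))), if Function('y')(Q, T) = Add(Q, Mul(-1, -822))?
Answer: Rational(-571012688718, 1903537626815) ≈ -0.29997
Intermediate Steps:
Function('y')(Q, T) = Add(822, Q) (Function('y')(Q, T) = Add(Q, 822) = Add(822, Q))
Add(Mul(Function('y')(-1564, 534), Pow(818147, -1)), Mul(695824, Pow(-2326645, -1))) = Add(Mul(Add(822, -1564), Pow(818147, -1)), Mul(695824, Pow(-2326645, -1))) = Add(Mul(-742, Rational(1, 818147)), Mul(695824, Rational(-1, 2326645))) = Add(Rational(-742, 818147), Rational(-695824, 2326645)) = Rational(-571012688718, 1903537626815)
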